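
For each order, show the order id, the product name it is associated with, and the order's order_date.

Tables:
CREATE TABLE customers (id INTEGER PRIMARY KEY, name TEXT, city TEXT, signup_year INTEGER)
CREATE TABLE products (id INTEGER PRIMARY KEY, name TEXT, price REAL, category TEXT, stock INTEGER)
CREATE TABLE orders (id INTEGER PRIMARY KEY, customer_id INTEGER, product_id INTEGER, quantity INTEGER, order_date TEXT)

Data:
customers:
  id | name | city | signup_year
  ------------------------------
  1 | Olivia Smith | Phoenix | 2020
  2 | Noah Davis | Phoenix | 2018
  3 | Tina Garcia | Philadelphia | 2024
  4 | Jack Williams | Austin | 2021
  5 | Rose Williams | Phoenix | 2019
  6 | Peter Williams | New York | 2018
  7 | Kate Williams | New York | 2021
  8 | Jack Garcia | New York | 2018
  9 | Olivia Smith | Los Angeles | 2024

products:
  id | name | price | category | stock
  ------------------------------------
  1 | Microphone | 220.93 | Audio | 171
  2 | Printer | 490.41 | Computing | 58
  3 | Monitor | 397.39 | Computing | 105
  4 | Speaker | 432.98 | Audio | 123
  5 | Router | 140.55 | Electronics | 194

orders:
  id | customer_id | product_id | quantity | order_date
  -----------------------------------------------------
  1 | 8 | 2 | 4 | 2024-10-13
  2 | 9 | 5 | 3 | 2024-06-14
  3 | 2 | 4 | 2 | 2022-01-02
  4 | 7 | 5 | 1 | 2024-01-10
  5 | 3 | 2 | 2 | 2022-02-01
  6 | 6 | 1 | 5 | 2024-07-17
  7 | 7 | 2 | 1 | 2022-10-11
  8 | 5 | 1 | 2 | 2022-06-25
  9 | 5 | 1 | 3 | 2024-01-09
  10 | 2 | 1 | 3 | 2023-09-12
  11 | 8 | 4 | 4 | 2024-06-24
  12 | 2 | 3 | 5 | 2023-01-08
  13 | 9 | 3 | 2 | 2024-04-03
SELECT c.id, p.name AS product, c.order_date FROM orders c JOIN products p ON c.product_id = p.id

Execution result:
id | product | order_date
1 | Printer | 2024-10-13
2 | Router | 2024-06-14
3 | Speaker | 2022-01-02
4 | Router | 2024-01-10
5 | Printer | 2022-02-01
6 | Microphone | 2024-07-17
7 | Printer | 2022-10-11
8 | Microphone | 2022-06-25
9 | Microphone | 2024-01-09
10 | Microphone | 2023-09-12
11 | Speaker | 2024-06-24
12 | Monitor | 2023-01-08
13 | Monitor | 2024-04-03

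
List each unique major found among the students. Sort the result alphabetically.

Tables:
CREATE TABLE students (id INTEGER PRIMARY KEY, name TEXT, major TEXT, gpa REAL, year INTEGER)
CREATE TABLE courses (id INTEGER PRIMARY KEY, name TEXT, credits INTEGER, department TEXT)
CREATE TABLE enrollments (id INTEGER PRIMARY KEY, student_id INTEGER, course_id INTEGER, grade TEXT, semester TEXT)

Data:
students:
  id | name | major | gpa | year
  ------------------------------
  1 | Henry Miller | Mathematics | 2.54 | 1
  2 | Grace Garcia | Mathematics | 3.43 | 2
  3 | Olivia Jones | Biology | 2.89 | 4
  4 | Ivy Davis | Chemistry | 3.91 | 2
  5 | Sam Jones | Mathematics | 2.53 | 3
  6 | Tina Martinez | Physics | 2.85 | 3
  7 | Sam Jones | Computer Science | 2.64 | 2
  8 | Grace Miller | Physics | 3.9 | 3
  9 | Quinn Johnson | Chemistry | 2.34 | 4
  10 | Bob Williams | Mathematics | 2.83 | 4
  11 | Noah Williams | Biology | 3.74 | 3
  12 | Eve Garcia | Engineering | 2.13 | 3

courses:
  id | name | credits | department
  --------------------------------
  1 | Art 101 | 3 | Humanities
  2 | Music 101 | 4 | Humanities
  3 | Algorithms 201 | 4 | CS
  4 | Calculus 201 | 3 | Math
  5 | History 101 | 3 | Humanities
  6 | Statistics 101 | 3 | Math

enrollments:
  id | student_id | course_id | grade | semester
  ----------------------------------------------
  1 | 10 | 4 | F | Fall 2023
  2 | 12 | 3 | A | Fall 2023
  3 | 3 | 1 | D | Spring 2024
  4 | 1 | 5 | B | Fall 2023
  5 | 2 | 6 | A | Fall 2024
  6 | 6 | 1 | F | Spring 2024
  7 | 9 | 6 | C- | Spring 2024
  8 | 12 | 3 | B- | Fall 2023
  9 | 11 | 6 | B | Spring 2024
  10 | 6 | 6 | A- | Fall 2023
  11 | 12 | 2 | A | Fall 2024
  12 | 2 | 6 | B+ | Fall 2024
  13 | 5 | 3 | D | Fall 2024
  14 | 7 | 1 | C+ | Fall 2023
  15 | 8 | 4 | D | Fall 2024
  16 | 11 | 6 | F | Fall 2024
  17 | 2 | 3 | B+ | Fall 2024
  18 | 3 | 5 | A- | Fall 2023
SELECT DISTINCT major FROM students ORDER BY major

Execution result:
major
Biology
Chemistry
Computer Science
Engineering
Mathematics
Physics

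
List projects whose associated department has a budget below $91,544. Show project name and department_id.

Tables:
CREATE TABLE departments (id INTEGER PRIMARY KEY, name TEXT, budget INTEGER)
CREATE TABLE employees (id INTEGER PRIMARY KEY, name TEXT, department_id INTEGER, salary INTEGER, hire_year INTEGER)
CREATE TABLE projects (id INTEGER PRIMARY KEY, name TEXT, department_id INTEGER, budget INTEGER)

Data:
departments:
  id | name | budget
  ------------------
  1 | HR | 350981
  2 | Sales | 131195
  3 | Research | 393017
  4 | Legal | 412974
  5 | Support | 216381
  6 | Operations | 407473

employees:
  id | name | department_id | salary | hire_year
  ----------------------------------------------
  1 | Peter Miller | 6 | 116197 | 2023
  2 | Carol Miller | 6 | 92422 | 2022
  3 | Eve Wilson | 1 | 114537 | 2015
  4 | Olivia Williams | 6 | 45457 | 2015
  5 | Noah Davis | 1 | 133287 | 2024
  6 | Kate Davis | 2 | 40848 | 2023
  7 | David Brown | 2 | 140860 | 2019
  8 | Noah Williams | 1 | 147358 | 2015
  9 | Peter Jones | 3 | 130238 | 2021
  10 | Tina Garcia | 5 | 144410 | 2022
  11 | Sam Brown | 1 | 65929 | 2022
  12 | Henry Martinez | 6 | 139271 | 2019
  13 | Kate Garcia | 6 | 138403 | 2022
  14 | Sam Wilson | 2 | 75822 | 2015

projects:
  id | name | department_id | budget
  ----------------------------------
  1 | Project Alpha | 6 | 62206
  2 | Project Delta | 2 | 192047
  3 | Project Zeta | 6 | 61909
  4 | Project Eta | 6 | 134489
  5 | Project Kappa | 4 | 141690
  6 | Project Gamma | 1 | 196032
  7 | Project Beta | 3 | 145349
SELECT name, department_id FROM projects WHERE department_id IN (SELECT id FROM departments WHERE budget < 91544)

Execution result:
(no rows)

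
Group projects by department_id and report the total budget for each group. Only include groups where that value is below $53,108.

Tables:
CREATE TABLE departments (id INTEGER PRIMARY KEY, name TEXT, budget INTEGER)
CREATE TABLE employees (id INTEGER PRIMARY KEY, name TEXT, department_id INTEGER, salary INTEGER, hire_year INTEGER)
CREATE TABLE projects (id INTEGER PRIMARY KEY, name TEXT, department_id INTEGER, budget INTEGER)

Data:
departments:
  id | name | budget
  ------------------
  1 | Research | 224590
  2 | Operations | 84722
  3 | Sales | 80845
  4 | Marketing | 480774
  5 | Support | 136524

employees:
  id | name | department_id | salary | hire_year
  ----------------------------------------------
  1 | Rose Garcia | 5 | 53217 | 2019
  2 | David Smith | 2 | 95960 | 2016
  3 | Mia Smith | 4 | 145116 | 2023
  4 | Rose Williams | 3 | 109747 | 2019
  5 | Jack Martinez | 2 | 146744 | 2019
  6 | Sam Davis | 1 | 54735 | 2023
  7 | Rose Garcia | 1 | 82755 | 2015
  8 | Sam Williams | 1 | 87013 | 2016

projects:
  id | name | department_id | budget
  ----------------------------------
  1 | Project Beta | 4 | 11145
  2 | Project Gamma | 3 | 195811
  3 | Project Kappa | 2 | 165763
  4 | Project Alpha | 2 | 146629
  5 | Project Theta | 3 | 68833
SELECT department_id, SUM(budget) AS sum_budget FROM projects GROUP BY department_id HAVING SUM(budget) < 53108

Execution result:
department_id | sum_budget
4 | 11145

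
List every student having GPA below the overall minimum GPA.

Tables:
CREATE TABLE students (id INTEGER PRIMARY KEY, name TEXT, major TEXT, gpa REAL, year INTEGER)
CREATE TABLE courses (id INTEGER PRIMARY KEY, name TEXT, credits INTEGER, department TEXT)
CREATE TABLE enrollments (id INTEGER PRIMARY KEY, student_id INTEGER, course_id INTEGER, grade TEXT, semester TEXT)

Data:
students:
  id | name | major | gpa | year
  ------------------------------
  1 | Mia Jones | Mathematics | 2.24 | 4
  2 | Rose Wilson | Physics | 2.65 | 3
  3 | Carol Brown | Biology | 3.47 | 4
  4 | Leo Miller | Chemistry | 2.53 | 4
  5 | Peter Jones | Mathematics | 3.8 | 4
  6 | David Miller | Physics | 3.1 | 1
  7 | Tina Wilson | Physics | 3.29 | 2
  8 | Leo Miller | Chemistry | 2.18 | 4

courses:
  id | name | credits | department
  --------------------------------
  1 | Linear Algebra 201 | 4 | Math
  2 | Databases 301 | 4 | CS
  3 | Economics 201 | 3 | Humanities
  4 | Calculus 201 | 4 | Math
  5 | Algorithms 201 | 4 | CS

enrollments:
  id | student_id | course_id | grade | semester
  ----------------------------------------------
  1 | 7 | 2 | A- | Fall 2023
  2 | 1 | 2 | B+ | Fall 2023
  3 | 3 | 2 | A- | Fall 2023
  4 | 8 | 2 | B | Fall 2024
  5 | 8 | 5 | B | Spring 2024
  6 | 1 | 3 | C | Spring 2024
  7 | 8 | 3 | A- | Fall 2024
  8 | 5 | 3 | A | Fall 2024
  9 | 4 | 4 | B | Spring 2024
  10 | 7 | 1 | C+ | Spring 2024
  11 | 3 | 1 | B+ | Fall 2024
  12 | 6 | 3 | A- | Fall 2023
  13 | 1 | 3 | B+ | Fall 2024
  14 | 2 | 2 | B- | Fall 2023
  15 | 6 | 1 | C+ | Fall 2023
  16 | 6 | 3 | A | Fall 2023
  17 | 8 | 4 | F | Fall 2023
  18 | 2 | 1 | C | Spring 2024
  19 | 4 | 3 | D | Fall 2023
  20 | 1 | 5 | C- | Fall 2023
SELECT name, gpa FROM students WHERE gpa < (SELECT MIN(gpa) FROM students)

Execution result:
(no rows)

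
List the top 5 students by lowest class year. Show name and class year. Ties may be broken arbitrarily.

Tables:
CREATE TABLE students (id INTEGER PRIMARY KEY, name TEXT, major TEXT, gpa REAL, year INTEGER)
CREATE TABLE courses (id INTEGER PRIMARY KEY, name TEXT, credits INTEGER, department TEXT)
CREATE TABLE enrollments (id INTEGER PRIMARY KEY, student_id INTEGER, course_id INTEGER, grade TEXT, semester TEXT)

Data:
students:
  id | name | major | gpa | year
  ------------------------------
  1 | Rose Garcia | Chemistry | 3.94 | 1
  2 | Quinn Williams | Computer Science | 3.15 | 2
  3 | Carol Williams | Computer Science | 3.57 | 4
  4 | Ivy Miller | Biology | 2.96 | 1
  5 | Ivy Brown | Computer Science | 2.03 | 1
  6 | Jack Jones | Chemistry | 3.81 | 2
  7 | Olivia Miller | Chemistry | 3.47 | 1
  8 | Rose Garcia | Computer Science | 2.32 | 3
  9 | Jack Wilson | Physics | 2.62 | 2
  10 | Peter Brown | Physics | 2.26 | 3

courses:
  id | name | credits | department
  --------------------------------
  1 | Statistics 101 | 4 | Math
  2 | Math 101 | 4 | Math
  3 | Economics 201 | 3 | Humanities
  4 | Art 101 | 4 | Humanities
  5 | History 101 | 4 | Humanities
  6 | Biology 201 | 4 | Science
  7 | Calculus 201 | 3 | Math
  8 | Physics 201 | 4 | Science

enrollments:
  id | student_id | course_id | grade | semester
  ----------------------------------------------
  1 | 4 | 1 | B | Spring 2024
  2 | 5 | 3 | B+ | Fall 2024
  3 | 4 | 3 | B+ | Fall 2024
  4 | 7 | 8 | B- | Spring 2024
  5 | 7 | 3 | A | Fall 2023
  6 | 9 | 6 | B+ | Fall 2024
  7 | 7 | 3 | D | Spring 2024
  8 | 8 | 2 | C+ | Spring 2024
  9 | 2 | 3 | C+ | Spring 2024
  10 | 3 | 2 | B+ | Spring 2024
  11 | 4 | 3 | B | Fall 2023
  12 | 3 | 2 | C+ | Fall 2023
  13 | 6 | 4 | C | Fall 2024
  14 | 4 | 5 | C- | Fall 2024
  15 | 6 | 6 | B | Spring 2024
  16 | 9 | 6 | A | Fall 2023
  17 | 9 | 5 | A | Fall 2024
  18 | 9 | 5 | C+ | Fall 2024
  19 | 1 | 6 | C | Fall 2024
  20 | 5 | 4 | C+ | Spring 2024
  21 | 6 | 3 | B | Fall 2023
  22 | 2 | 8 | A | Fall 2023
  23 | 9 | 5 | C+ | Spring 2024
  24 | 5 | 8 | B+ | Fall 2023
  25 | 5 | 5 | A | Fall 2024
SELECT name, year FROM students ORDER BY year ASC LIMIT 5

Execution result:
name | year
Rose Garcia | 1
Ivy Miller | 1
Ivy Brown | 1
Olivia Miller | 1
Quinn Williams | 2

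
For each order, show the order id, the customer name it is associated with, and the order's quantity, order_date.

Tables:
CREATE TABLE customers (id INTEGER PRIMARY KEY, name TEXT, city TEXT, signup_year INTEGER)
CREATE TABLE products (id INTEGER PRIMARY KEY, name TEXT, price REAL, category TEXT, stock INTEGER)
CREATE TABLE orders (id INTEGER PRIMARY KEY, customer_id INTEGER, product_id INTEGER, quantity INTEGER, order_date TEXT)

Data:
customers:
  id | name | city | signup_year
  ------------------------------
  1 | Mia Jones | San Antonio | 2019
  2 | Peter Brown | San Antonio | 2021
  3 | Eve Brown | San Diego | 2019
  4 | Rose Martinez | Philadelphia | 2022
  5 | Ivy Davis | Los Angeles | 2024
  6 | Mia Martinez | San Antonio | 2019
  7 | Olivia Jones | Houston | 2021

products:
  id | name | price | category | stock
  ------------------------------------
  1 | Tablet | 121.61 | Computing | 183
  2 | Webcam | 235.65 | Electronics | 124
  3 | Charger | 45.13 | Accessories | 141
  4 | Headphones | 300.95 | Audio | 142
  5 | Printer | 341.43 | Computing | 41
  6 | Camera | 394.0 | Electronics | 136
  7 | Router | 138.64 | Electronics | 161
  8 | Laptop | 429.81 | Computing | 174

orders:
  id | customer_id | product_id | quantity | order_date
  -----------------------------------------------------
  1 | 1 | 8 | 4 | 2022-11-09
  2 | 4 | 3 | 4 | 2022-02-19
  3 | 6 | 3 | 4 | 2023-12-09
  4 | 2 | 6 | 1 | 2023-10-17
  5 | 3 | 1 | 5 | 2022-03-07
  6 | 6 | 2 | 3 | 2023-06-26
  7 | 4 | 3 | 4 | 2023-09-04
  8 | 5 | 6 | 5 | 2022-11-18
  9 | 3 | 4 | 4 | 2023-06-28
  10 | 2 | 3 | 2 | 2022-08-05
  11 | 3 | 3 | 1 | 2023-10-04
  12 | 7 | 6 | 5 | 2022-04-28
SELECT c.id, p.name AS customer, c.quantity, c.order_date FROM orders c JOIN customers p ON c.customer_id = p.id

Execution result:
id | customer | quantity | order_date
1 | Mia Jones | 4 | 2022-11-09
2 | Rose Martinez | 4 | 2022-02-19
3 | Mia Martinez | 4 | 2023-12-09
4 | Peter Brown | 1 | 2023-10-17
5 | Eve Brown | 5 | 2022-03-07
6 | Mia Martinez | 3 | 2023-06-26
7 | Rose Martinez | 4 | 2023-09-04
8 | Ivy Davis | 5 | 2022-11-18
9 | Eve Brown | 4 | 2023-06-28
10 | Peter Brown | 2 | 2022-08-05
11 | Eve Brown | 1 | 2023-10-04
12 | Olivia Jones | 5 | 2022-04-28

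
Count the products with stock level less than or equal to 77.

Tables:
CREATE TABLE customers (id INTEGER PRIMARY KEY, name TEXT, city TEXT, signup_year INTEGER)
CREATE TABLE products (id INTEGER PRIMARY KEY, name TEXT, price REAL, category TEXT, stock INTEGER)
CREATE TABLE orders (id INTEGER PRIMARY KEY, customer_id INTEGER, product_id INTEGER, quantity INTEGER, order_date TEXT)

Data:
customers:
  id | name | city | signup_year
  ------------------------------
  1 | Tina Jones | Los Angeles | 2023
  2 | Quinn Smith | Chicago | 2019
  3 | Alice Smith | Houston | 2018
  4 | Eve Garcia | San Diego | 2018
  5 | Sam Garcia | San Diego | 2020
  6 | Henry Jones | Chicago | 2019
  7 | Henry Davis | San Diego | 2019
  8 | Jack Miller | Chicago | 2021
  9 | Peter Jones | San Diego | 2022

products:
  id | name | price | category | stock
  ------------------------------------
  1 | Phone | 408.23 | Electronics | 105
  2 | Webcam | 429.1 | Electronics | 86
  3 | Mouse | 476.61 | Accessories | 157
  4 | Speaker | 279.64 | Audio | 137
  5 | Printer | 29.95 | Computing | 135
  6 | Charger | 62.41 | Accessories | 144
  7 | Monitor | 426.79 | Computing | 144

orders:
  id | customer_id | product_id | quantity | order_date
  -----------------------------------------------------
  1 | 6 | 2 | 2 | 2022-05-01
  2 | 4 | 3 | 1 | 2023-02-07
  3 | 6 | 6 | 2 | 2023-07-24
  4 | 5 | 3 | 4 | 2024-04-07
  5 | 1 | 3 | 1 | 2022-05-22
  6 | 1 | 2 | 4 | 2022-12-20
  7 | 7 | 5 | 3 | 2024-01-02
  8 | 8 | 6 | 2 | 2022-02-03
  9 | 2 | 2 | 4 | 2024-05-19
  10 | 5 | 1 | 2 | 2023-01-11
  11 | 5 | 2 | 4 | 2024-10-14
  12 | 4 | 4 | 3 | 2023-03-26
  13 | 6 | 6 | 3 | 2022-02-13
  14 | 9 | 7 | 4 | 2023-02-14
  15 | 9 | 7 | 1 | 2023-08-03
SELECT COUNT(*) FROM products WHERE stock <= 77

Execution result:
0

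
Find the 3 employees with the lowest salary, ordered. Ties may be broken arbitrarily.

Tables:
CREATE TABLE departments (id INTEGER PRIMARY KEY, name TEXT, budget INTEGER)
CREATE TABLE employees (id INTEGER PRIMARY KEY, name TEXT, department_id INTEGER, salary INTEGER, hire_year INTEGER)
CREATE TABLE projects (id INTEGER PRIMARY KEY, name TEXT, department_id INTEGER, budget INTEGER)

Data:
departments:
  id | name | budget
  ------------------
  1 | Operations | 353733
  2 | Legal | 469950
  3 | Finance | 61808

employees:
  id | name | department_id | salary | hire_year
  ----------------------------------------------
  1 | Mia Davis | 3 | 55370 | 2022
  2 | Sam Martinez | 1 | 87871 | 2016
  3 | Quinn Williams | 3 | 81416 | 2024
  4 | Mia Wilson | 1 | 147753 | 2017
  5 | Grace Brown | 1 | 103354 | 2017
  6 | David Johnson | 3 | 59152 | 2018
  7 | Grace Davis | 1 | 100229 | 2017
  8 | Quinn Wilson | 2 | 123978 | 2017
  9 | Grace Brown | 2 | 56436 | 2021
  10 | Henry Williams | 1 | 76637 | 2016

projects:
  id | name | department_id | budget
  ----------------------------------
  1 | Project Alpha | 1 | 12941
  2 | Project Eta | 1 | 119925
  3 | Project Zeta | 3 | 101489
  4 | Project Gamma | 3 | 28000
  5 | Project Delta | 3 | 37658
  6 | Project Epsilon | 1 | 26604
SELECT name, salary FROM employees ORDER BY salary ASC LIMIT 3

Execution result:
name | salary
Mia Davis | 55370
Grace Brown | 56436
David Johnson | 59152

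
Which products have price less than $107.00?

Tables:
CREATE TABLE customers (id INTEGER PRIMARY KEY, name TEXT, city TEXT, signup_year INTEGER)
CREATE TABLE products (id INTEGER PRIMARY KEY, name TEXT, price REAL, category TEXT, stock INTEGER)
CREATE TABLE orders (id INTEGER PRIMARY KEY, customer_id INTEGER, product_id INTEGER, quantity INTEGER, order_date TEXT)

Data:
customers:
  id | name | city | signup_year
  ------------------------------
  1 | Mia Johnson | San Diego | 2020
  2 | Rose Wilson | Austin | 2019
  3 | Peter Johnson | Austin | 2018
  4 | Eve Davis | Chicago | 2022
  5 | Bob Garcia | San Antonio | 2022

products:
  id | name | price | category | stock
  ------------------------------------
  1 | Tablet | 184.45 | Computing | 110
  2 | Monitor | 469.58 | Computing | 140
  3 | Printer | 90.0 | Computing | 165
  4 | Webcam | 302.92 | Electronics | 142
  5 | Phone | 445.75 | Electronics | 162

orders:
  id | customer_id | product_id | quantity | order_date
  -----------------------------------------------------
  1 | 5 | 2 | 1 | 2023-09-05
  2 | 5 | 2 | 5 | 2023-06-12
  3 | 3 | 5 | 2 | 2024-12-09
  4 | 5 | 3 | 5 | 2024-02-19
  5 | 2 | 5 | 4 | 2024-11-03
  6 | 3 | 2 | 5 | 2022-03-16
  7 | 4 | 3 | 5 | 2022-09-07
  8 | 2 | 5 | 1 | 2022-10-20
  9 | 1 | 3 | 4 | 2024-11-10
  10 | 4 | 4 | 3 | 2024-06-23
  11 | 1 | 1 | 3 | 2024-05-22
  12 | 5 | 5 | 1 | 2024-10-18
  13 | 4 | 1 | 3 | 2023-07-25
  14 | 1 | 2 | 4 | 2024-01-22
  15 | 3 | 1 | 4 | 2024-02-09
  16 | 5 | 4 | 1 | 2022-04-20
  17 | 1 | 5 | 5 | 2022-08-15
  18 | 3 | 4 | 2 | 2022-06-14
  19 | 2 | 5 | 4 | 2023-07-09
SELECT name, price FROM products WHERE price < 107.0

Execution result:
name | price
Printer | 90.00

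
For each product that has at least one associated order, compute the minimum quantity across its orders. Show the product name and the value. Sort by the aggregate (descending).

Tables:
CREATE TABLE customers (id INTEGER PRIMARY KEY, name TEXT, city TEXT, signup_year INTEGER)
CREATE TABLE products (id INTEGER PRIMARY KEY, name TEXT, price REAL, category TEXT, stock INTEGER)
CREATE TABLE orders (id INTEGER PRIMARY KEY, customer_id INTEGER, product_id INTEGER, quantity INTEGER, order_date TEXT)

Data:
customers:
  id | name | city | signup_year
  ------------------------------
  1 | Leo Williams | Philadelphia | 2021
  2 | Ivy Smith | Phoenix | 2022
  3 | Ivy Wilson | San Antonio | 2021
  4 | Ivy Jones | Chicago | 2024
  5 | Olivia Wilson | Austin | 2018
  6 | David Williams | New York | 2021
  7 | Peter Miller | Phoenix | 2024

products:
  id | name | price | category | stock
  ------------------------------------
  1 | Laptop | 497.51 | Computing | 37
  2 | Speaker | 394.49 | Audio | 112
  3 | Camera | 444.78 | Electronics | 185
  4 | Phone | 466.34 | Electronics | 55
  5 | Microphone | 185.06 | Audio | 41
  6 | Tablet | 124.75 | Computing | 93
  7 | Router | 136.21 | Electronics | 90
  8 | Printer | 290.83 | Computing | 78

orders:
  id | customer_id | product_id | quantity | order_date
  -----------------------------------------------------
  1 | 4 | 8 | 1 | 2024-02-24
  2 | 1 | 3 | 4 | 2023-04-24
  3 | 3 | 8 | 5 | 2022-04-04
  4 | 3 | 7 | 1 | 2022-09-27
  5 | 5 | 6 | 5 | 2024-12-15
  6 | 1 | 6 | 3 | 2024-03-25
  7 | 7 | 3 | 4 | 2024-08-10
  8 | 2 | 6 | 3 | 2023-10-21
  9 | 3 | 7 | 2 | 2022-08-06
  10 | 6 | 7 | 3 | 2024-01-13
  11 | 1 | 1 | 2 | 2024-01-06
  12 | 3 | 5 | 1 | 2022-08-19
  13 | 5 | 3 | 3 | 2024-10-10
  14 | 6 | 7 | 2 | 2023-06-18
SELECT p.name, MIN(c.quantity) AS min_quantity FROM orders c JOIN products p ON c.product_id = p.id GROUP BY p.id, p.name ORDER BY min_quantity DESC

Execution result:
name | min_quantity
Camera | 3
Tablet | 3
Laptop | 2
Microphone | 1
Router | 1
Printer | 1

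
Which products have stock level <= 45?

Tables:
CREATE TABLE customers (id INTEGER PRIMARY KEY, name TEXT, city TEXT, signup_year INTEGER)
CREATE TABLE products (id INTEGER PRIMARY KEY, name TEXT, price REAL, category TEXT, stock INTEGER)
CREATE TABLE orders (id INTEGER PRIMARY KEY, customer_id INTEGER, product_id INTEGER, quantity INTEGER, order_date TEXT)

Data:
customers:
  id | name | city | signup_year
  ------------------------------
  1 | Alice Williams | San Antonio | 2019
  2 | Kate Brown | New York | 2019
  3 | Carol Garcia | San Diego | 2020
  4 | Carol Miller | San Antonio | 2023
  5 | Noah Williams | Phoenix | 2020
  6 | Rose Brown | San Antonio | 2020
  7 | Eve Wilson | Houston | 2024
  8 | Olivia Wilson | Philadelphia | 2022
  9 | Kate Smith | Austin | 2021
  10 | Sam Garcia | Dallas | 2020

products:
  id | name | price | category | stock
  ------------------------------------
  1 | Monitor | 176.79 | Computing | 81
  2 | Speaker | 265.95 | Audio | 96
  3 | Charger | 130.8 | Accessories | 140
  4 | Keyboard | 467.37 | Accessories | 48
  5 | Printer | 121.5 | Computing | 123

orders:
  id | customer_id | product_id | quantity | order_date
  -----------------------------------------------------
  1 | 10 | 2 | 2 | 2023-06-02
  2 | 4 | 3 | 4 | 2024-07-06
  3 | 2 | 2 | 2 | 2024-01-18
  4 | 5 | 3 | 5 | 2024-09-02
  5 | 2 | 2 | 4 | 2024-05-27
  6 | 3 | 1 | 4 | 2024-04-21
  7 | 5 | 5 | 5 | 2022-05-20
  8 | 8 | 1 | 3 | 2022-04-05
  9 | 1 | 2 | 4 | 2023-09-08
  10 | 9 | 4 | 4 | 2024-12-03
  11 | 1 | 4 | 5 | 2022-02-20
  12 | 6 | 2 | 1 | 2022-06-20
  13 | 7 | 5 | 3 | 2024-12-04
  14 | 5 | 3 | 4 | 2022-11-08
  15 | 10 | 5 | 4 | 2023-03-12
SELECT name, stock FROM products WHERE stock <= 45

Execution result:
(no rows)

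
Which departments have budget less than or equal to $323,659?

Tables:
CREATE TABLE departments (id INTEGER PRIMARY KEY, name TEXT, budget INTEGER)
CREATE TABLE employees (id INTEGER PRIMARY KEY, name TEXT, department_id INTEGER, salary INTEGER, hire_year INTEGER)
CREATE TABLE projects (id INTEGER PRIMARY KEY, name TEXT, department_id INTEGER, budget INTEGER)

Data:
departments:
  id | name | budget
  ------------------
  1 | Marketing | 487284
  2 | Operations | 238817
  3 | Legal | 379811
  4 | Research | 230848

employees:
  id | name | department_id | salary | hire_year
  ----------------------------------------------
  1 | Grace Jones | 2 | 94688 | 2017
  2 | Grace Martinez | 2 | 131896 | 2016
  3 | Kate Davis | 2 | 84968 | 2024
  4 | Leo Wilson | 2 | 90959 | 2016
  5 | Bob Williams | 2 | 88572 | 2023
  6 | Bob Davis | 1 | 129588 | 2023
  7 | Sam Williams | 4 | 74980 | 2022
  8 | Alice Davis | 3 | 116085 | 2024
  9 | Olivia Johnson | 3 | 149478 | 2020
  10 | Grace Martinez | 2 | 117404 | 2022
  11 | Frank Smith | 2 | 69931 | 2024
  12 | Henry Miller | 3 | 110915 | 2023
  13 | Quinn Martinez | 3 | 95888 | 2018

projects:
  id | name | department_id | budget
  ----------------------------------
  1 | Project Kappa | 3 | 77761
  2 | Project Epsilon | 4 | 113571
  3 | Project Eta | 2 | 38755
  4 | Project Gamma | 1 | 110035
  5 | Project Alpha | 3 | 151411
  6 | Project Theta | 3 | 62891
SELECT name, budget FROM departments WHERE budget <= 323659

Execution result:
name | budget
Operations | 238817
Research | 230848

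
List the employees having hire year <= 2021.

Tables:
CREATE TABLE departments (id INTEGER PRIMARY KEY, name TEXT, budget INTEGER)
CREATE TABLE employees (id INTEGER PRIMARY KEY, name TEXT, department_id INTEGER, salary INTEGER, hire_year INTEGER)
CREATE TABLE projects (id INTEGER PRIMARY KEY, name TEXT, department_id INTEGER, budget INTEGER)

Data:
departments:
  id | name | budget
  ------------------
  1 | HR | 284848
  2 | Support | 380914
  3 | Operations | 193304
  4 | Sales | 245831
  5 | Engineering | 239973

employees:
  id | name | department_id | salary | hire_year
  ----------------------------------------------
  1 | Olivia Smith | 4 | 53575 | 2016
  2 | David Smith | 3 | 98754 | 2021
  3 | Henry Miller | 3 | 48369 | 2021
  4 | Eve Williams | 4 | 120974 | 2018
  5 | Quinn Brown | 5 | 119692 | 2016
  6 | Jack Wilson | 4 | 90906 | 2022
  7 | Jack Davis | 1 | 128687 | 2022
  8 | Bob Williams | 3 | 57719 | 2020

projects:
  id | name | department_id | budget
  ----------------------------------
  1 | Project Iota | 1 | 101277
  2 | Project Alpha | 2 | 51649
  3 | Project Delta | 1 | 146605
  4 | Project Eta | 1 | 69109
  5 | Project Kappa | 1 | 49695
SELECT name, hire_year FROM employees WHERE hire_year <= 2021

Execution result:
name | hire_year
Olivia Smith | 2016
David Smith | 2021
Henry Miller | 2021
Eve Williams | 2018
Quinn Brown | 2016
Bob Williams | 2020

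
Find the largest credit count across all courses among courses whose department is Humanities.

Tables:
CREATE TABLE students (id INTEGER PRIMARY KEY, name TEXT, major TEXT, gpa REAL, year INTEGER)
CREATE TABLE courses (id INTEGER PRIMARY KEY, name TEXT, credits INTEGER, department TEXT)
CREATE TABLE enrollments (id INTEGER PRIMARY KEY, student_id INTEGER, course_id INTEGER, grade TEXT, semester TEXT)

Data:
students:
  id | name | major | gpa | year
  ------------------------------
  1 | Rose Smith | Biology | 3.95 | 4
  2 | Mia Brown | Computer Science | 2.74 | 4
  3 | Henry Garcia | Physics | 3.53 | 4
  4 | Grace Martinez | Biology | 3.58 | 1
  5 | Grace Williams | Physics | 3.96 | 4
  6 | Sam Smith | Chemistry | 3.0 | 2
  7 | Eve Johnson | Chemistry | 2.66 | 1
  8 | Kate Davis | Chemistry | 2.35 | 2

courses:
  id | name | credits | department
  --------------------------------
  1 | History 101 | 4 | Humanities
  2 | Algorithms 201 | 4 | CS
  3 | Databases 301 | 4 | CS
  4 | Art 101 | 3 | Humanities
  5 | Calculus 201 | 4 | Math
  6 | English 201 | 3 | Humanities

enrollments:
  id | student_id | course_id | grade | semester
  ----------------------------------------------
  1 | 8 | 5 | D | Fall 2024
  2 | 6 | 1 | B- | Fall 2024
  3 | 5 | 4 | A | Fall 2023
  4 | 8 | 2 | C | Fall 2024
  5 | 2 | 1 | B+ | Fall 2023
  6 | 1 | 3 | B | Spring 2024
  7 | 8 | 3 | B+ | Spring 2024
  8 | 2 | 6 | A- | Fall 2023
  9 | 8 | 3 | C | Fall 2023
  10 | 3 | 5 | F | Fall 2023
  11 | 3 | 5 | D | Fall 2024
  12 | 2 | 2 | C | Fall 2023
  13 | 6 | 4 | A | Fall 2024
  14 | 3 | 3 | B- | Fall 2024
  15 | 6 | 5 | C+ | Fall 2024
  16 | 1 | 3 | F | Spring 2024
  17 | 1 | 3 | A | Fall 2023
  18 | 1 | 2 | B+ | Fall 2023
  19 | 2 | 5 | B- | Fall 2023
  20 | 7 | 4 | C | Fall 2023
SELECT MAX(credits) FROM courses WHERE department = 'Humanities'

Execution result:
4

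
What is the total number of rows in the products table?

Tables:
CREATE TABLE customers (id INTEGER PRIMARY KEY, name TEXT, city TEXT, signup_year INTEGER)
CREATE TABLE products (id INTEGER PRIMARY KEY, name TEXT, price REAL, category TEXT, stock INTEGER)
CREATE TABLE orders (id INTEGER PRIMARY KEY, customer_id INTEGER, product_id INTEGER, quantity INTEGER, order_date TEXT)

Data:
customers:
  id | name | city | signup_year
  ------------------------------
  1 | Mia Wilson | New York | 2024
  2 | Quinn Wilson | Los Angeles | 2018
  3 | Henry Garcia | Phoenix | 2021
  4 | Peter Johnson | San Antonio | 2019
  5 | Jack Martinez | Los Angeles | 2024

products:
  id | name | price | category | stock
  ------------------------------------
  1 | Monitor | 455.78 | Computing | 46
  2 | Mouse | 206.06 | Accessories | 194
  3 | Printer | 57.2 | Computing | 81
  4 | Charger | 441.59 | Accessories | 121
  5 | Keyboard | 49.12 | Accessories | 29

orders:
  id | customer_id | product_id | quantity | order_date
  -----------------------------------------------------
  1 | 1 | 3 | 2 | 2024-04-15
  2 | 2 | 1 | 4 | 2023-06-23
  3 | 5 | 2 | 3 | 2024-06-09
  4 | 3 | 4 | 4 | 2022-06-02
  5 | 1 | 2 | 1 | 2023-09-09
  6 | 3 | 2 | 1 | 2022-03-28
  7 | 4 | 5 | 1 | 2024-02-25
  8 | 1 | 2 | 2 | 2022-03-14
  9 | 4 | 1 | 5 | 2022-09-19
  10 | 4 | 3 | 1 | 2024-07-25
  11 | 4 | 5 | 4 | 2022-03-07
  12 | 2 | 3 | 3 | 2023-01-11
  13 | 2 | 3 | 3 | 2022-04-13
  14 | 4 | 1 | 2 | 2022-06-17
SELECT COUNT(*) FROM products

Execution result:
5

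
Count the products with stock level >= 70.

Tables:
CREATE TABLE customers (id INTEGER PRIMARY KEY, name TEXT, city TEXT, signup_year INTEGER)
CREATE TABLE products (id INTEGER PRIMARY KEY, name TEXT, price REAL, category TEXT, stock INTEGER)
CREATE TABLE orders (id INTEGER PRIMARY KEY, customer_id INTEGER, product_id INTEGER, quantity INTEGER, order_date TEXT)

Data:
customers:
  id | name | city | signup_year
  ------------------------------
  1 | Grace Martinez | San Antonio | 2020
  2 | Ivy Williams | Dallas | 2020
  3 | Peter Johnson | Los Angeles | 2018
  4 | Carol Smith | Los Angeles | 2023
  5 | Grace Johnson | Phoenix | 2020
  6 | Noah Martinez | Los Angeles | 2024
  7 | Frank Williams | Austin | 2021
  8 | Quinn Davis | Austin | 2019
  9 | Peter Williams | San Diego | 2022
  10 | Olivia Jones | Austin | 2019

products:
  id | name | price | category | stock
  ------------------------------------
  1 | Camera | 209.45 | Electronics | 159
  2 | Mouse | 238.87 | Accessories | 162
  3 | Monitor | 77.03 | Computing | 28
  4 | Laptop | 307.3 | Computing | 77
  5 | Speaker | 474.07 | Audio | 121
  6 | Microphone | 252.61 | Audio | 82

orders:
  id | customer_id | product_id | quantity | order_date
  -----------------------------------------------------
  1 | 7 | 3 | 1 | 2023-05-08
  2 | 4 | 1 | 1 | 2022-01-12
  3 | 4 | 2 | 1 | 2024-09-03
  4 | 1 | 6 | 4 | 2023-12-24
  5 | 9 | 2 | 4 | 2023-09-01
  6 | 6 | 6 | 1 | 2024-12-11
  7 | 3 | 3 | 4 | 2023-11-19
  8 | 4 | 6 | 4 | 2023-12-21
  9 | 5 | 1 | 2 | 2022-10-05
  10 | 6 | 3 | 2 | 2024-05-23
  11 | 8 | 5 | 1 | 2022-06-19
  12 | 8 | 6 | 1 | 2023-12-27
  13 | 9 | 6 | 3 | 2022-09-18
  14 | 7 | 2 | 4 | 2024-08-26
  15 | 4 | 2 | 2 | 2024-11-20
SELECT COUNT(*) FROM products WHERE stock >= 70

Execution result:
5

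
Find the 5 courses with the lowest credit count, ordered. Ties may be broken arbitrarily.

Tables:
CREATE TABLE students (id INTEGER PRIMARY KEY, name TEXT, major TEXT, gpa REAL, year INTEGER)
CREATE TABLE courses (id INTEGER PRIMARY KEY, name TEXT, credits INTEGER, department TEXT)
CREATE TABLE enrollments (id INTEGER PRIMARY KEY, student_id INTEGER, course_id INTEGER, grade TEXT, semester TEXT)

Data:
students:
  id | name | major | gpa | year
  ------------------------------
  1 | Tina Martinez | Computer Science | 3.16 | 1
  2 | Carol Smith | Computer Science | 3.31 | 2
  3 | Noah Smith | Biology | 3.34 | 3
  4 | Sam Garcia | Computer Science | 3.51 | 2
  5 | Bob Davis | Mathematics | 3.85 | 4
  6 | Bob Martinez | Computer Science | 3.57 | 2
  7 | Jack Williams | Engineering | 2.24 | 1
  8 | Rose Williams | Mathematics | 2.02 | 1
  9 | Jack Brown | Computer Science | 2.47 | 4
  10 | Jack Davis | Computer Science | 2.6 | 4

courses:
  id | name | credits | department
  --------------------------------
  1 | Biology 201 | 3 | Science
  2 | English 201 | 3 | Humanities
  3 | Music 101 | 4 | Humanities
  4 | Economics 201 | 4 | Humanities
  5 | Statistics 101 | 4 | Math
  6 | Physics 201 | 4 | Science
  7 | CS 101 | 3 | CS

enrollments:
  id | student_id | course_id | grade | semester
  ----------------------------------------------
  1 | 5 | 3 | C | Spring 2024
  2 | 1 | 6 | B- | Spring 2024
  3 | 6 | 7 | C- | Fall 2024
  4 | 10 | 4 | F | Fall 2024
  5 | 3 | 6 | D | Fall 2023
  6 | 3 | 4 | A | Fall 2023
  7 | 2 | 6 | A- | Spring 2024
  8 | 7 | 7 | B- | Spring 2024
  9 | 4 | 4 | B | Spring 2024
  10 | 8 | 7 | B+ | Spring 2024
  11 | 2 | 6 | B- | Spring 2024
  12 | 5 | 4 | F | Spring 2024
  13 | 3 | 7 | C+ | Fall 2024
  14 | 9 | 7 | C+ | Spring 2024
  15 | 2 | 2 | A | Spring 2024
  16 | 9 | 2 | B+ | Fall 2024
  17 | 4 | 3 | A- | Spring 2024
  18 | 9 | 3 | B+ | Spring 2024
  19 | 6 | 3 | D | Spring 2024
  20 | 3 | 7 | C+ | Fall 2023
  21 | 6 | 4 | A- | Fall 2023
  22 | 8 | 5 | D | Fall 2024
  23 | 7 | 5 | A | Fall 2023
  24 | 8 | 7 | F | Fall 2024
SELECT name, credits FROM courses ORDER BY credits ASC LIMIT 5

Execution result:
name | credits
Biology 201 | 3
English 201 | 3
CS 101 | 3
Music 101 | 4
Economics 201 | 4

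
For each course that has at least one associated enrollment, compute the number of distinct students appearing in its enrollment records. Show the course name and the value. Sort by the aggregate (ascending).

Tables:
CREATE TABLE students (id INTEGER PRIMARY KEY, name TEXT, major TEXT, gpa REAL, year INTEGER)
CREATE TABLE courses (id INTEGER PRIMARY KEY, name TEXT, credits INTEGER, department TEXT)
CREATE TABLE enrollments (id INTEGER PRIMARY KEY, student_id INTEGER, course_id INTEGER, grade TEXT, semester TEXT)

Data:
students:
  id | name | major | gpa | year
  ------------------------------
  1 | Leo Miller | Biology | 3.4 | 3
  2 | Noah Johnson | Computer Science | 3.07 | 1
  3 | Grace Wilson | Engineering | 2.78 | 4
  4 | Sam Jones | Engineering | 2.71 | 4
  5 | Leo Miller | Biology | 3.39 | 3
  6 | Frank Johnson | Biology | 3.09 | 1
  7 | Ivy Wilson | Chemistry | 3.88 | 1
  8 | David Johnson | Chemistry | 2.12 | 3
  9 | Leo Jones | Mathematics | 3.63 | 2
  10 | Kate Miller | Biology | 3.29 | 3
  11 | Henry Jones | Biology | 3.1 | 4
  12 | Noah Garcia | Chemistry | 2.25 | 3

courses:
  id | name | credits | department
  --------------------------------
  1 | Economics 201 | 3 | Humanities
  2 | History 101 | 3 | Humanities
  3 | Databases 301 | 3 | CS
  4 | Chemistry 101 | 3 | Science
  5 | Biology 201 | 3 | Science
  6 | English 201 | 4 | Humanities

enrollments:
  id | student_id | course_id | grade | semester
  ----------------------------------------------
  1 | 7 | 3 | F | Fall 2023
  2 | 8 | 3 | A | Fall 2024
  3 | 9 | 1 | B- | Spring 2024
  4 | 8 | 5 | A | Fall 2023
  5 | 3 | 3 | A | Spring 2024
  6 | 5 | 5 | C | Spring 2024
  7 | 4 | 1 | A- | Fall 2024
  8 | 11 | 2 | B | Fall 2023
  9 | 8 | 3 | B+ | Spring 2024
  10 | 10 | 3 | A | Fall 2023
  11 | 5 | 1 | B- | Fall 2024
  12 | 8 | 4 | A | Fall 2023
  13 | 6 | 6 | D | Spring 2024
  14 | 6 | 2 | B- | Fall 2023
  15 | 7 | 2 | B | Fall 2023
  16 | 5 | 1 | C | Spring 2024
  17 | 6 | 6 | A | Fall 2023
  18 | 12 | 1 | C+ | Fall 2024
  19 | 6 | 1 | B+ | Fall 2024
SELECT p.name, COUNT(DISTINCT c.student_id) AS distinct_student_count FROM enrollments c JOIN courses p ON c.course_id = p.id GROUP BY p.id, p.name ORDER BY distinct_student_count ASC

Execution result:
name | distinct_student_count
Chemistry 101 | 1
English 201 | 1
Biology 201 | 2
History 101 | 3
Databases 301 | 4
Economics 201 | 5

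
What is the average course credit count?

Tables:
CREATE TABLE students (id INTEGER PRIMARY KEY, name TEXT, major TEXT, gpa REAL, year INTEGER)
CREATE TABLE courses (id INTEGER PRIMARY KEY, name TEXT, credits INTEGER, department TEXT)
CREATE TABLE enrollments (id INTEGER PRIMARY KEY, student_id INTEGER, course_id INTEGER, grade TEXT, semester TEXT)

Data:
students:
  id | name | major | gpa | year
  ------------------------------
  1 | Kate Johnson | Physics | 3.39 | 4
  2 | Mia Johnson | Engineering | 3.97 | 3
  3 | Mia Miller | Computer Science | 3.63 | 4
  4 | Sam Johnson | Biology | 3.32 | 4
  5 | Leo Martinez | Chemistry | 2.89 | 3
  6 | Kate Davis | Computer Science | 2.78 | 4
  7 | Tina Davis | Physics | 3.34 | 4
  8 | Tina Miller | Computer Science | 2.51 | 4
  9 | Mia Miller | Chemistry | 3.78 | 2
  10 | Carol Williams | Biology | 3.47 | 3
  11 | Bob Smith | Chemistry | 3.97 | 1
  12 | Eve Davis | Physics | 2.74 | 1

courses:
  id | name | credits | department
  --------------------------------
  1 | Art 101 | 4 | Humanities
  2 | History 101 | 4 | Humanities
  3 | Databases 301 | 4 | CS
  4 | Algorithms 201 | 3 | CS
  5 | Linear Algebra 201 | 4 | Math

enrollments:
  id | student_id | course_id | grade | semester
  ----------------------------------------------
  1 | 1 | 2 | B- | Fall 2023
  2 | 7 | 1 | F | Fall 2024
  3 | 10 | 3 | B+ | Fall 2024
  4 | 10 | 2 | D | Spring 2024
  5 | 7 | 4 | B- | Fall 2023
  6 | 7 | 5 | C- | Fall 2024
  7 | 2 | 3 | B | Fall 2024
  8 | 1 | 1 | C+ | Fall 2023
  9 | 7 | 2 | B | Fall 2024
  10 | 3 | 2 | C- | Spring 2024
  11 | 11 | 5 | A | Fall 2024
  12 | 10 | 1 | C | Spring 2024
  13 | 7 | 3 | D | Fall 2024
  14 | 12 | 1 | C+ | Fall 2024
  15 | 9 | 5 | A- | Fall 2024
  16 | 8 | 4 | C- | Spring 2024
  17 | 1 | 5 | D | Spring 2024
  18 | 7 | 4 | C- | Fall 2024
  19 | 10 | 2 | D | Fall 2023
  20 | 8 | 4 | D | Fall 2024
SELECT AVG(credits) FROM courses

Execution result:
3.80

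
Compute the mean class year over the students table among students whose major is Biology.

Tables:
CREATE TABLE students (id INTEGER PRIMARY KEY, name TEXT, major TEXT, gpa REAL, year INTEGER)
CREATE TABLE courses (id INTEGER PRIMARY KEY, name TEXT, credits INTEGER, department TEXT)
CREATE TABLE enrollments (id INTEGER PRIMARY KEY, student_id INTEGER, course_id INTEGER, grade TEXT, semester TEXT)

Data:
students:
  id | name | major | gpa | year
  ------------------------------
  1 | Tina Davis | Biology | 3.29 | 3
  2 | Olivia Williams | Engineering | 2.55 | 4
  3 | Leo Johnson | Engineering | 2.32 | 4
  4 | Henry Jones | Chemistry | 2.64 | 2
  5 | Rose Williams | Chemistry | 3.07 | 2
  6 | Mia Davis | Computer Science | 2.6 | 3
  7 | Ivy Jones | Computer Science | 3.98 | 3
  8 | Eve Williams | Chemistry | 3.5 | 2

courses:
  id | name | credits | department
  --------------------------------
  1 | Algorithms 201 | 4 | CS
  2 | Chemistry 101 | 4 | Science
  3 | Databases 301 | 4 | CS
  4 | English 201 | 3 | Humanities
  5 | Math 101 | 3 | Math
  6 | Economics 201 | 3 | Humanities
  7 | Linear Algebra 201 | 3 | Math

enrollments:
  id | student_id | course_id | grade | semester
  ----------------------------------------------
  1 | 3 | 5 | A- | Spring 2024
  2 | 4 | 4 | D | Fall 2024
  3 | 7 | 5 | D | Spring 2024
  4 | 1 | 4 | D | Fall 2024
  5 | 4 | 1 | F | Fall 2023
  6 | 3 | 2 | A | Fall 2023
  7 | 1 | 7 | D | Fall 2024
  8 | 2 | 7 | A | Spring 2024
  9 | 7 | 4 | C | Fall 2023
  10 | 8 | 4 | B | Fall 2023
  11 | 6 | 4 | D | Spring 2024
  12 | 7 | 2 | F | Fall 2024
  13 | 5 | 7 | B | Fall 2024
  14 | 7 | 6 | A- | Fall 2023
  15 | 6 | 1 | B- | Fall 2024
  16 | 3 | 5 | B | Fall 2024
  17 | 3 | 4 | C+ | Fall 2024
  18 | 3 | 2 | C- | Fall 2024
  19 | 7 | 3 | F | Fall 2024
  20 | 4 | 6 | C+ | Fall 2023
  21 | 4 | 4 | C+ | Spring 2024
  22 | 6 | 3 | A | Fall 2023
SELECT AVG(year) FROM students WHERE major = 'Biology'

Execution result:
3.00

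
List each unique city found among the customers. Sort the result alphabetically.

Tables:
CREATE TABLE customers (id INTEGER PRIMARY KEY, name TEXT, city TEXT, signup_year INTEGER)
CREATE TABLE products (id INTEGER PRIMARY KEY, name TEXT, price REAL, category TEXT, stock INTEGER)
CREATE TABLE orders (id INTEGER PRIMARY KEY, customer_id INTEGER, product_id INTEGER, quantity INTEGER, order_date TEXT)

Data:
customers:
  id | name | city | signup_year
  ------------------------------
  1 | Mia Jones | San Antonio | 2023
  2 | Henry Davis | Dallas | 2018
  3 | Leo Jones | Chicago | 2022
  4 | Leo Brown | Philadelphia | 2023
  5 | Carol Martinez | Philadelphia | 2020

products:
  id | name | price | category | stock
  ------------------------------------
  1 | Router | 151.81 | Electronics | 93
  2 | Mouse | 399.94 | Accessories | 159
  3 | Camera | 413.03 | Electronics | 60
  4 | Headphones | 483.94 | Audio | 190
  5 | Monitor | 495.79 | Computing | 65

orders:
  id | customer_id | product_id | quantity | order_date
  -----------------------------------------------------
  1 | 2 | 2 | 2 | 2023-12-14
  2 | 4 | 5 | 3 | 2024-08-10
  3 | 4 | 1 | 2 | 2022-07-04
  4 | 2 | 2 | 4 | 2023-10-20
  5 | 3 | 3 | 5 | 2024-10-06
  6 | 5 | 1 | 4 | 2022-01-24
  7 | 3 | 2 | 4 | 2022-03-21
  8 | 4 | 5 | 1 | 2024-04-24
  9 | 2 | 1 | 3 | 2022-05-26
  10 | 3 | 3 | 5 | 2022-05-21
SELECT DISTINCT city FROM customers ORDER BY city

Execution result:
city
Chicago
Dallas
Philadelphia
San Antonio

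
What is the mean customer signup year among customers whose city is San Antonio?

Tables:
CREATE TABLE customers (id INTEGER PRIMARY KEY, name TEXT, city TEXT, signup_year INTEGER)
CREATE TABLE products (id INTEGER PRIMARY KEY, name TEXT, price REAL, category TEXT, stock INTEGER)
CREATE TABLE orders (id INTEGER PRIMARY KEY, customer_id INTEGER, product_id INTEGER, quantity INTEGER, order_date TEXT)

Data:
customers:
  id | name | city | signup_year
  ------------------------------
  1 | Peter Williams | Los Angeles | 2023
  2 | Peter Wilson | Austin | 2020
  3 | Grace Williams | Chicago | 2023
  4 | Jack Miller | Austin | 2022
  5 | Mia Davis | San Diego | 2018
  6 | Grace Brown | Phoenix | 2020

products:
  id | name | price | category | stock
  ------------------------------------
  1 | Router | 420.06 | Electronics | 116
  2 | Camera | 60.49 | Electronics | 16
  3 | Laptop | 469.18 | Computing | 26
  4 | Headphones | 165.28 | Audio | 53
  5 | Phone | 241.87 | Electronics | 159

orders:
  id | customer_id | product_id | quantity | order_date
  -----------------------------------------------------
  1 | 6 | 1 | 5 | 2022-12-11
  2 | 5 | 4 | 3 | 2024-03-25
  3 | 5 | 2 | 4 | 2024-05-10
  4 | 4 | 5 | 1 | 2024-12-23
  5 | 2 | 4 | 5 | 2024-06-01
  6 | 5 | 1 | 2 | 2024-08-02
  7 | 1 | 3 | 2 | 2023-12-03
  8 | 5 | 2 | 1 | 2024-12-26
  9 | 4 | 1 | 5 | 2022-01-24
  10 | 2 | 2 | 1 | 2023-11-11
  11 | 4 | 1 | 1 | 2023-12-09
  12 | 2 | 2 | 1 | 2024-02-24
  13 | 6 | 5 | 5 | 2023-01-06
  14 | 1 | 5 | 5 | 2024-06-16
SELECT AVG(signup_year) FROM customers WHERE city = 'San Antonio'

Execution result:
NULL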